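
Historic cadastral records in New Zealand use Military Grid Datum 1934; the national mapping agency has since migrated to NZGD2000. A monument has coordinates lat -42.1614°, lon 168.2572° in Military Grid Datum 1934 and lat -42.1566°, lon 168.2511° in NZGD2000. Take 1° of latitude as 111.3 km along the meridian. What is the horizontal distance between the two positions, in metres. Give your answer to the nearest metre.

Δφ = -42.1566° − -42.1614° = +0.0048°; Δλ = 168.2511° − 168.2572° = -0.0061°.
ΔN = Δφ × 111300 = 534.2 m; ΔE = Δλ × 111300 × cos(-42.1614°) = -0.0061 × 111300 × 0.741257 = -503.3 m.
Distance = √(ΔE² + ΔN²) = √((-503.3)² + 534.2²) = 734.0 m.

734 m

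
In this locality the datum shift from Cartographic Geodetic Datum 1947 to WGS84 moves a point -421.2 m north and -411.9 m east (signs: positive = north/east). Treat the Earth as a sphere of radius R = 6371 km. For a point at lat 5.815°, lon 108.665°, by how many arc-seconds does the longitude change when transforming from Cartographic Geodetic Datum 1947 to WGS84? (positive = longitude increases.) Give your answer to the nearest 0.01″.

At latitude 5.815°, cos φ = 0.994854.
One radian of longitude at latitude φ spans R cos φ, so Δλ = ΔE / (R cos φ) = -411.9 / (6371000 × 0.994854) = -6.4987e-05 rad = -13.404″.

Δλ = -13.40″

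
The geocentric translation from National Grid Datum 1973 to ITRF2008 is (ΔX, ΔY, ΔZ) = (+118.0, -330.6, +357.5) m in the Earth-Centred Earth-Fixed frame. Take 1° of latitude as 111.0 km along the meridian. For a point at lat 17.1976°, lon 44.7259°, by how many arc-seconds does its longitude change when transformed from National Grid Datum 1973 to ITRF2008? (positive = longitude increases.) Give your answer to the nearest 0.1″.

sin φ = 0.295668, cos φ = 0.955291, sin λ = 0.703716, cos λ = 0.710481.
East component: ΔE = −sin λ·ΔX + cos λ·ΔY = −(0.703716)(118.0) + (0.710481)(-330.6) = -317.92 m.
1° of latitude spans 111000 m; at latitude φ, 1° of longitude spans that × cos φ = 106037.3 m, so Δλ = -317.92 / 106037.3 × 3600 = -10.794″.

Δλ = -10.8″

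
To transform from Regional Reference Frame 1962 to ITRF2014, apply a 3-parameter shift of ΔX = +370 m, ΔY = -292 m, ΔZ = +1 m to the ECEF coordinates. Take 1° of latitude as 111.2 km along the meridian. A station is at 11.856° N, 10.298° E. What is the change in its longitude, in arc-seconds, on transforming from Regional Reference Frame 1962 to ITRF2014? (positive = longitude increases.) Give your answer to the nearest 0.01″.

Δλ = -11.69″

sin φ = 0.205453, cos φ = 0.978667, sin λ = 0.178768, cos λ = 0.983891.
East component: ΔE = −sin λ·ΔX + cos λ·ΔY = −(0.178768)(370) + (0.983891)(-292) = -353.44 m.
1° of latitude spans 111200 m; at latitude φ, 1° of longitude spans that × cos φ = 108827.8 m, so Δλ = -353.44 / 108827.8 × 3600 = -11.692″.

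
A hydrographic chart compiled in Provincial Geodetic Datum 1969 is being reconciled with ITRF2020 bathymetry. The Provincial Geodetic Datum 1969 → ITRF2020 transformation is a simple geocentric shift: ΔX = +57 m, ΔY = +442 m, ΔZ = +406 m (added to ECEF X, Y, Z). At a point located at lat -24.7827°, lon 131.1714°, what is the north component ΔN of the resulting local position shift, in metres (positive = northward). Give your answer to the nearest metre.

ΔN = 492 m

The local north axis is (−sin φ cos λ, −sin φ sin λ, cos φ), giving ΔN = -15.729 + 139.466 + 368.609 = 492.35 m.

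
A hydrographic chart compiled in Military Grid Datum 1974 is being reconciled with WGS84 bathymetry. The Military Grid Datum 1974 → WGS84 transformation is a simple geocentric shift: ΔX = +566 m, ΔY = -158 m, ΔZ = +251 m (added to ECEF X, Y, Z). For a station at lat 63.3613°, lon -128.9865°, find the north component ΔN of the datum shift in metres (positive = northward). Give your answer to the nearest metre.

At φ = 63.3613°, λ = -128.9865°: sin φ = 0.893852, cos φ = 0.448363, sin λ = -0.777294, cos λ = -0.629137.
ΔN = −sin φ cos λ·ΔX − sin φ sin λ·ΔY + cos φ·ΔZ = −(0.893852)(-0.629137)(566) − (0.893852)(-0.777294)(-158) + (0.448363)(251) = 321.06 m.

ΔN = 321 m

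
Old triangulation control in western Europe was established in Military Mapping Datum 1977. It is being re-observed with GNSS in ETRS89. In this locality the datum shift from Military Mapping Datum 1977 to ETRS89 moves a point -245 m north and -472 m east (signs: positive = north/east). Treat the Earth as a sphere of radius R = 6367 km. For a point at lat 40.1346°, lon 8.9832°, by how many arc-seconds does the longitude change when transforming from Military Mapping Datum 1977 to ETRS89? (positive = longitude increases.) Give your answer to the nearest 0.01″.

Δλ = -20.00″

At latitude 40.1346°, cos φ = 0.764532.
One radian of longitude at latitude φ spans R cos φ, so Δλ = ΔE / (R cos φ) = -472.0 / (6367000 × 0.764532) = -9.6964e-05 rad = -20.000″.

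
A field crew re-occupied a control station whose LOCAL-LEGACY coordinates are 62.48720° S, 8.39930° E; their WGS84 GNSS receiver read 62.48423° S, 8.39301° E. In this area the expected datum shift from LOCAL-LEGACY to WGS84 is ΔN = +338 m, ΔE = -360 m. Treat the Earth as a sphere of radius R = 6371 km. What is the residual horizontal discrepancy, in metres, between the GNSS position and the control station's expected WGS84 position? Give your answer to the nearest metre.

38 m

Observed coordinate differences: Δφ = +0.00297°, Δλ = -0.00629°.
Converting to metres (1° lat = 111195 m, cos φ = 0.461947): observed ΔN = 330.2 m, observed ΔE = -323.1 m.
Subtracting the expected shift leaves a residual of 330.2 − (338) = -7.8 m north and -323.1 − (-360) = 36.9 m east.
Residual distance = √((-7.8)² + 36.9²) = 37.7 m.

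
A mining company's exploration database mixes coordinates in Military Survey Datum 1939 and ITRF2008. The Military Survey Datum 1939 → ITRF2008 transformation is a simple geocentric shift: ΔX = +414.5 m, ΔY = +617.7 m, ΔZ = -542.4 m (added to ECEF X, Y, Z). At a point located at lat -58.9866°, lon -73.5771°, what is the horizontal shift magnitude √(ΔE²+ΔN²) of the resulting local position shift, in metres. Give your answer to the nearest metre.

894 m

At φ = -58.9866°, λ = -73.5771°: sin φ = -0.857047, cos φ = 0.515239, sin λ = -0.959201, cos λ = 0.282725.
ΔE = −sin λ·ΔX + cos λ·ΔY = −(-0.959201)·(414.5) + (0.282725)·(617.7) = 572.23 m.
ΔN = −sin φ cos λ·ΔX − sin φ sin λ·ΔY + cos φ·ΔZ = −(-0.857047)(0.282725)(414.5) − (-0.857047)(-0.959201)(617.7) + (0.515239)(-542.4) = -686.83 m.
Horizontal magnitude = √(ΔE² + ΔN²) = √(572.23² + (-686.83)²) = 893.97 m.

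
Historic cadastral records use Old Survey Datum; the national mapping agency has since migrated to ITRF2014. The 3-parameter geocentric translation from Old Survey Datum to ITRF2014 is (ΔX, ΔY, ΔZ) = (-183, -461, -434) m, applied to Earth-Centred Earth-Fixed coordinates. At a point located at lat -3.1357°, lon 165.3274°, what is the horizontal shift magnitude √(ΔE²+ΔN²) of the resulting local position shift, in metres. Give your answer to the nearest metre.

The local east axis at (φ, λ) is (−sin λ, cos λ, 0), so ΔE = −sin(165.3274°)·(-183) + cos(165.3274°)·(-461) = 492.32 m.
The local north axis is (−sin φ cos λ, −sin φ sin λ, cos φ), giving ΔN = 9.684 − 6.387 − 433.350 = -430.05 m.
Horizontal magnitude = √(ΔE² + ΔN²) = √(492.32² + (-430.05)²) = 653.70 m.

654 m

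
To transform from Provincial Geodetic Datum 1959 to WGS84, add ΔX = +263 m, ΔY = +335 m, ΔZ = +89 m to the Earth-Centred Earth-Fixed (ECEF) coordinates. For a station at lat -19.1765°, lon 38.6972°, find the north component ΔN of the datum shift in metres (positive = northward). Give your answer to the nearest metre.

ΔN = 220 m

At φ = -19.1765°, λ = 38.6972°: sin φ = -0.328479, cos φ = 0.944511, sin λ = 0.625205, cos λ = 0.780461.
ΔN = −sin φ cos λ·ΔX − sin φ sin λ·ΔY + cos φ·ΔZ = −(-0.328479)(0.780461)(263) − (-0.328479)(0.625205)(335) + (0.944511)(89) = 220.28 m.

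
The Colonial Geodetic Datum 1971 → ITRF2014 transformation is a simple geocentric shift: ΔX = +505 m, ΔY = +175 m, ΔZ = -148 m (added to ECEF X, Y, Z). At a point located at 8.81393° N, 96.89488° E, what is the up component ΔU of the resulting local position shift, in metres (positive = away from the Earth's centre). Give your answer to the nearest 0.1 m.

ΔU = 89.1 m

At φ = 8.81393°, λ = 96.89488°: sin φ = 0.153226, cos φ = 0.988191, sin λ = 0.992768, cos λ = -0.120048.
ΔU = cos φ cos λ·ΔX + cos φ sin λ·ΔY + sin φ·ΔZ = (0.988191)(-0.120048)(505) + (0.988191)(0.992768)(175) + (0.153226)(-148) = 89.10 m.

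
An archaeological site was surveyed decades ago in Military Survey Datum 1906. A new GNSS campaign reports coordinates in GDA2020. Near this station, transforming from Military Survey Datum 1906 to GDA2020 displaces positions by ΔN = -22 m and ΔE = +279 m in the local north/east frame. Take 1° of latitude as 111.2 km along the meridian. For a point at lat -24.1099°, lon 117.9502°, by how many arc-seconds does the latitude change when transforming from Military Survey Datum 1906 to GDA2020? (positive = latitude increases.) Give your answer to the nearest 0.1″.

Δφ = -0.7″

1° of latitude = 111.2 km, so Δφ = -22.0 / 111200 = -0.0001978° = -0.712″.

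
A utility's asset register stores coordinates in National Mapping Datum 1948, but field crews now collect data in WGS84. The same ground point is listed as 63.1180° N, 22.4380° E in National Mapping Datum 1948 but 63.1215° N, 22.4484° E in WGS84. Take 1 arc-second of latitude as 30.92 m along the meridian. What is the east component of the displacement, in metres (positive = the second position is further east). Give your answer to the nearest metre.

Δφ = 63.1215° − 63.1180° = +0.0035°; Δλ = 22.4484° − 22.4380° = +0.0104°.
1° of latitude = 3600 × 30.92 = 111312 m.
ΔN = Δφ × 111312 = 389.6 m; ΔE = Δλ × 111312 × cos(63.1180°) = +0.0104 × 111312 × 0.452155 = 523.4 m.

ΔE = 523 m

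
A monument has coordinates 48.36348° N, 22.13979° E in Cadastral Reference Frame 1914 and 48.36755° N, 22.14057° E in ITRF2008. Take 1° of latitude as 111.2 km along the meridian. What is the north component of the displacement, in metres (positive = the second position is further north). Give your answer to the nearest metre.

ΔN = 453 m

Δφ = 48.36755° − 48.36348° = +0.00407°; Δλ = 22.14057° − 22.13979° = +0.00078°.
ΔN = Δφ × 111200 = 452.6 m; ΔE = Δλ × 111200 × cos(48.36348°) = +0.00078 × 111200 × 0.664403 = 57.6 m.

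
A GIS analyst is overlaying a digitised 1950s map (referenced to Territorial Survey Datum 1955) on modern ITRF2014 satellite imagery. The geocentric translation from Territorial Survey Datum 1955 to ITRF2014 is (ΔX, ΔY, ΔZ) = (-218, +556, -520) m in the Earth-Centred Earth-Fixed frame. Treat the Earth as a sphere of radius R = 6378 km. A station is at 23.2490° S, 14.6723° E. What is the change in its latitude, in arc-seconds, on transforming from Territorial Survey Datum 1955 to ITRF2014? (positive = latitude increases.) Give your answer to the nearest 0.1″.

sin φ = -0.394728, cos φ = 0.918798, sin λ = 0.253290, cos λ = 0.967390.
North component: ΔN = −sin φ cos λ·ΔX − sin φ sin λ·ΔY + cos φ·ΔZ = −(-0.394728)(0.967390)(-218) − (-0.394728)(0.253290)(556) + (0.918798)(-520) = -505.43 m.
1° of latitude spans πR/180 = 111317 m, so Δφ = -505.43 / 111317 × 3600 = -16.346″.

Δφ = -16.3″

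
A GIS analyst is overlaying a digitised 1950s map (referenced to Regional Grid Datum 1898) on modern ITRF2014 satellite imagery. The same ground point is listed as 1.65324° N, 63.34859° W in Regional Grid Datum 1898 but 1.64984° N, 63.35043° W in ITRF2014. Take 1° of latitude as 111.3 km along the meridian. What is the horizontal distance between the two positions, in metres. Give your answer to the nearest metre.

Δφ = 1.64984° − 1.65324° = -0.00340°; Δλ = -63.35043° − -63.34859° = -0.00184°.
ΔN = Δφ × 111300 = -378.4 m; ΔE = Δλ × 111300 × cos(1.65324°) = -0.00184 × 111300 × 0.999584 = -204.7 m.
Distance = √(ΔE² + ΔN²) = √((-204.7)² + (-378.4)²) = 430.2 m.

430 m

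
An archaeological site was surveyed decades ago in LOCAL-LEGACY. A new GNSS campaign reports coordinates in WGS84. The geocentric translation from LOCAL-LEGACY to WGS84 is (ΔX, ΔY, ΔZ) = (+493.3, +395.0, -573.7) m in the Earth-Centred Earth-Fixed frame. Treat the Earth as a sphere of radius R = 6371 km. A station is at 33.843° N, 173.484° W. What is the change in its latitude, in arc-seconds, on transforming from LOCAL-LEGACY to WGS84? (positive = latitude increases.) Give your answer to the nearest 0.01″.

Δφ = -5.78″

sin φ = 0.556919, cos φ = 0.830567, sin λ = -0.113481, cos λ = -0.993540.
North component: ΔN = −sin φ cos λ·ΔX − sin φ sin λ·ΔY + cos φ·ΔZ = −(0.556919)(-0.993540)(493.3) − (0.556919)(-0.113481)(395.0) + (0.830567)(-573.7) = -178.58 m.
1° of latitude spans πR/180 = 111195 m, so Δφ = -178.58 / 111195 × 3600 = -5.782″.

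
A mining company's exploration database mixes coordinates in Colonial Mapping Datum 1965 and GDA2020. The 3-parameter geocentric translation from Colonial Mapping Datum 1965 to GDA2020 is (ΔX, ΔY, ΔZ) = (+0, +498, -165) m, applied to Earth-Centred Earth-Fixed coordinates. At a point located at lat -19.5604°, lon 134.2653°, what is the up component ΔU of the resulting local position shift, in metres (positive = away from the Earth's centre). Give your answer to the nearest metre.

ΔU = 391 m

At φ = -19.5604°, λ = 134.2653°: sin φ = -0.334800, cos φ = 0.942289, sin λ = 0.716116, cos λ = -0.697982.
ΔU = cos φ cos λ·ΔX + cos φ sin λ·ΔY + sin φ·ΔZ = (0.942289)(-0.697982)(0) + (0.942289)(0.716116)(498) + (-0.334800)(-165) = 391.29 m.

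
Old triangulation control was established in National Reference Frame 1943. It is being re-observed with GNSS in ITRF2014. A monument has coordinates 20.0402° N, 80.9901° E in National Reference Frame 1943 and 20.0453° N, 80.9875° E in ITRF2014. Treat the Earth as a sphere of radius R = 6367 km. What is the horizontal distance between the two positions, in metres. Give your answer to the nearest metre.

628 m

Δφ = 20.0453° − 20.0402° = +0.0051°; Δλ = 80.9875° − 80.9901° = -0.0026°.
1° along a meridian = πR/180 = 111125 m.
ΔN = Δφ × 111125 = 566.7 m; ΔE = Δλ × 111125 × cos(20.0402°) = -0.0026 × 111125 × 0.939452 = -271.4 m.
Distance = √(ΔE² + ΔN²) = √((-271.4)² + 566.7²) = 628.4 m.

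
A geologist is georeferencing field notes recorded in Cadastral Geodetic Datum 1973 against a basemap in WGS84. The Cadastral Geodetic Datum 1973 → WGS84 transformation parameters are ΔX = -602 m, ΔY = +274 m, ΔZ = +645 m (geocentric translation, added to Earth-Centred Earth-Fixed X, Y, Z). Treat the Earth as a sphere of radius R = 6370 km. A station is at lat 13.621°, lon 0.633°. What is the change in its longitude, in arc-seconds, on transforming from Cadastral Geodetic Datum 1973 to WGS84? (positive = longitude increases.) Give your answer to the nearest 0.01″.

sin φ = 0.235498, cos φ = 0.971875, sin λ = 0.011048, cos λ = 0.999939.
East component: ΔE = −sin λ·ΔX + cos λ·ΔY = −(0.011048)(-602) + (0.999939)(274) = 280.63 m.
1° of latitude spans πR/180 = 111177 m; at latitude φ, 1° of longitude spans that × cos φ = 108050.6 m, so Δλ = 280.63 / 108050.6 × 3600 = 9.350″.

Δλ = 9.35″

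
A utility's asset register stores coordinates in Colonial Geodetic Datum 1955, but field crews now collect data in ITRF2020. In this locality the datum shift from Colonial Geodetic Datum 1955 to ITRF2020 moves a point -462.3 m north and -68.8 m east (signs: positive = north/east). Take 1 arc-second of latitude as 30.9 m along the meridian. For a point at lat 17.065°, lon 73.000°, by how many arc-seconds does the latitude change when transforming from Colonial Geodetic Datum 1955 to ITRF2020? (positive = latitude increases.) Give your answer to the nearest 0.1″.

1″ of latitude = 30.90 m, so Δφ = -462.3 / 30.90 = -14.961″.

Δφ = -15.0″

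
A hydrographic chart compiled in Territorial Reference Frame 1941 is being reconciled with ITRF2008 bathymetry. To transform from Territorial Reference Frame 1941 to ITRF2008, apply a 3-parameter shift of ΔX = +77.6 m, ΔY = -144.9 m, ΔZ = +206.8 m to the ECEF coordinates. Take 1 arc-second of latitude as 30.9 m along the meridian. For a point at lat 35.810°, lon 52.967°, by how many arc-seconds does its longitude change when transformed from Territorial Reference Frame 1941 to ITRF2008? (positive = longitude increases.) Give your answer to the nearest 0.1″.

sin φ = 0.585099, cos φ = 0.810962, sin λ = 0.798289, cos λ = 0.602275.
East component: ΔE = −sin λ·ΔX + cos λ·ΔY = −(0.798289)(77.6) + (0.602275)(-144.9) = -149.22 m.
1° of latitude spans 3600 × 30.90 = 111240 m; at latitude φ, 1° of longitude spans that × cos φ = 90211.4 m, so Δλ = -149.22 / 90211.4 × 3600 = -5.955″.

Δλ = -6.0″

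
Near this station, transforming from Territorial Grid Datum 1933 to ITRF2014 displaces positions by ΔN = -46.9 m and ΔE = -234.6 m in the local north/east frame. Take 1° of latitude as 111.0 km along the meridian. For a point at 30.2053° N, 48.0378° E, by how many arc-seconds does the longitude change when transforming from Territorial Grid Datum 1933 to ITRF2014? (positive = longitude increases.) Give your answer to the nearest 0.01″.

Δλ = -8.80″

At latitude 30.2053°, cos φ = 0.864228.
1° of longitude at this latitude = 111.0 × cos φ = 95.93 km, so Δλ = -234.6 / 95929.3 = -0.0024456° = -8.804″.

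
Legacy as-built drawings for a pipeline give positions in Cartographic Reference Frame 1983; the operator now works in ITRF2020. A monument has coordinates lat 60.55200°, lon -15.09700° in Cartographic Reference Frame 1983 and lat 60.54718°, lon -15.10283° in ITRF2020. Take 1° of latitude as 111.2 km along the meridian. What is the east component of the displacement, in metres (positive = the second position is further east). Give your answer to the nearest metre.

Δφ = 60.54718° − 60.55200° = -0.00482°; Δλ = -15.10283° − -15.09700° = -0.00583°.
ΔN = Δφ × 111200 = -536.0 m; ΔE = Δλ × 111200 × cos(60.55200°) = -0.00583 × 111200 × 0.491633 = -318.7 m.

ΔE = -319 m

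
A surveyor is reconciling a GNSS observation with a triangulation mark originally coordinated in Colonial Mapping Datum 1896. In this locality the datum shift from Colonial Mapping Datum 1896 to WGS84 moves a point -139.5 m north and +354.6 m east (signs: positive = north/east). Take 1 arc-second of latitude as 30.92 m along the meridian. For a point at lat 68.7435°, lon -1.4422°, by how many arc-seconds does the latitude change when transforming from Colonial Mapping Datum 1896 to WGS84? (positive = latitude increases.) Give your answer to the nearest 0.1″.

Δφ = -4.5″

1″ of latitude = 30.92 m, so Δφ = -139.5 / 30.92 = -4.512″.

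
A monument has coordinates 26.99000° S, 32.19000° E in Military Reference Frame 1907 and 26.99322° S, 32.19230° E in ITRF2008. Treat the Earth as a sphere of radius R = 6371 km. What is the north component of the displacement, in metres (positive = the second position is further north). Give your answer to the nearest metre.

Δφ = -26.99322° − -26.99000° = -0.00322°; Δλ = 32.19230° − 32.19000° = +0.00230°.
1° along a meridian = πR/180 = 111195 m.
ΔN = Δφ × 111195 = -358.0 m; ΔE = Δλ × 111195 × cos(-26.99000°) = +0.00230 × 111195 × 0.891086 = 227.9 m.

ΔN = -358 m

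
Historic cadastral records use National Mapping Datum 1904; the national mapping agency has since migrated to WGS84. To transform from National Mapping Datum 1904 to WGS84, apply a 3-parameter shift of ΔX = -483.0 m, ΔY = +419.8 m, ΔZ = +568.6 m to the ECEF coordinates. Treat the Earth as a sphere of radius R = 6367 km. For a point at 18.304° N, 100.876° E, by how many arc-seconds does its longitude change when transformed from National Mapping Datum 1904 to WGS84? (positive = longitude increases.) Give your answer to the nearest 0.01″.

sin φ = 0.314059, cos φ = 0.949404, sin λ = 0.982038, cos λ = -0.188684.
East component: ΔE = −sin λ·ΔX + cos λ·ΔY = −(0.982038)(-483.0) + (-0.188684)(419.8) = 395.11 m.
1° of latitude spans πR/180 = 111125 m; at latitude φ, 1° of longitude spans that × cos φ = 105502.6 m, so Δλ = 395.11 / 105502.6 × 3600 = 13.482″.

Δλ = 13.48″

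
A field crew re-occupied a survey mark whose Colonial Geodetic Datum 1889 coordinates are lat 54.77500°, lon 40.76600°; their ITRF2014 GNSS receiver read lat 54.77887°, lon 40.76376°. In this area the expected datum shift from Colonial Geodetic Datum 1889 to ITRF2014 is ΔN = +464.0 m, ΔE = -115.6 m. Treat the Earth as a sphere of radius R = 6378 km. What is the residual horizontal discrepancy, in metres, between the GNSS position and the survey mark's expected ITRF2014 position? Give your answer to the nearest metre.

Observed coordinate differences: Δφ = +0.00387°, Δλ = -0.00224°.
Converting to metres (1° lat = 111317 m, cos φ = 0.576789): observed ΔN = 430.8 m, observed ΔE = -143.8 m.
Subtracting the expected shift leaves a residual of 430.8 − (464.0) = -33.2 m north and -143.8 − (-115.6) = -28.2 m east.
Residual distance = √((-33.2)² + (-28.2)²) = 43.6 m.

44 m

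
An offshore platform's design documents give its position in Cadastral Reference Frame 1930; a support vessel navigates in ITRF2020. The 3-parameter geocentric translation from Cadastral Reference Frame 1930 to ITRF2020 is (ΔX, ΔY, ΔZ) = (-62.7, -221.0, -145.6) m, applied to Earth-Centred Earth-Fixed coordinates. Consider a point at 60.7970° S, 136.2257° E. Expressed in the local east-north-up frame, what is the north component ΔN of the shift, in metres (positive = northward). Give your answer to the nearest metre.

The local north axis is (−sin φ cos λ, −sin φ sin λ, cos φ), giving ΔN = 39.519 − 133.459 − 71.039 = -164.98 m.

ΔN = -165 m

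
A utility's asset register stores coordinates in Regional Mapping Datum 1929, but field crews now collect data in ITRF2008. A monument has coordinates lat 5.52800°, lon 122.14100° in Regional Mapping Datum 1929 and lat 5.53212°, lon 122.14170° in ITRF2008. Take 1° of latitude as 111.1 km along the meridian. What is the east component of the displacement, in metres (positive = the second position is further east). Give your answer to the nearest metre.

ΔE = 77 m

Δφ = 5.53212° − 5.52800° = +0.00412°; Δλ = 122.14170° − 122.14100° = +0.00070°.
ΔN = Δφ × 111100 = 457.7 m; ΔE = Δλ × 111100 × cos(5.52800°) = +0.00070 × 111100 × 0.995349 = 77.4 m.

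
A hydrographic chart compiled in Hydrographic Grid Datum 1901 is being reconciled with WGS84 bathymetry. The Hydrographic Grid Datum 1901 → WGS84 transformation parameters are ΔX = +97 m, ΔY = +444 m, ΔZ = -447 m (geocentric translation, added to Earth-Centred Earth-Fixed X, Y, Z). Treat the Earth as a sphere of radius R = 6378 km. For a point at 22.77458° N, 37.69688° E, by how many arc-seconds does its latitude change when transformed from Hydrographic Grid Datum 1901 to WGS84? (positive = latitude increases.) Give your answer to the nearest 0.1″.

Δφ = -17.7″

sin φ = 0.387107, cos φ = 0.922035, sin λ = 0.611484, cos λ = 0.791257.
North component: ΔN = −sin φ cos λ·ΔX − sin φ sin λ·ΔY + cos φ·ΔZ = −(0.387107)(0.791257)(97) − (0.387107)(0.611484)(444) + (0.922035)(-447) = -546.96 m.
1° of latitude spans πR/180 = 111317 m, so Δφ = -546.96 / 111317 × 3600 = -17.689″.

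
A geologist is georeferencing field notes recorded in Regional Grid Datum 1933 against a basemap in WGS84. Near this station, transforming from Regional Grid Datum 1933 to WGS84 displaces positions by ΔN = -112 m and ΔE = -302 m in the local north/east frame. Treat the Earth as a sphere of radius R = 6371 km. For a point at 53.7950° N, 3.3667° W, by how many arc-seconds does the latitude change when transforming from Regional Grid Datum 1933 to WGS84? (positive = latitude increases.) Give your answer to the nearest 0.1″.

Δφ = -3.6″

On a sphere of radius R, 1 rad of latitude = R, so Δφ = ΔN / R = -112.0 / 6371000 = -1.7580e-05 rad = -3.626″.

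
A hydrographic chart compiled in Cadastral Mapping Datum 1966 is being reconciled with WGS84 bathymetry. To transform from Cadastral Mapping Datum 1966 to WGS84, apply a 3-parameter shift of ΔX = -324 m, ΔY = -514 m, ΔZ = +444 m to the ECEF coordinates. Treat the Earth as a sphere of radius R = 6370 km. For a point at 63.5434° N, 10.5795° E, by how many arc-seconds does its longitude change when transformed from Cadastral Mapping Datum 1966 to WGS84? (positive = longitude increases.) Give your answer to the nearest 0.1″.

sin φ = 0.895272, cos φ = 0.445520, sin λ = 0.183600, cos λ = 0.983001.
East component: ΔE = −sin λ·ΔX + cos λ·ΔY = −(0.183600)(-324) + (0.983001)(-514) = -445.78 m.
1° of latitude spans πR/180 = 111177 m; at latitude φ, 1° of longitude spans that × cos φ = 49531.8 m, so Δλ = -445.78 / 49531.8 × 3600 = -32.399″.

Δλ = -32.4″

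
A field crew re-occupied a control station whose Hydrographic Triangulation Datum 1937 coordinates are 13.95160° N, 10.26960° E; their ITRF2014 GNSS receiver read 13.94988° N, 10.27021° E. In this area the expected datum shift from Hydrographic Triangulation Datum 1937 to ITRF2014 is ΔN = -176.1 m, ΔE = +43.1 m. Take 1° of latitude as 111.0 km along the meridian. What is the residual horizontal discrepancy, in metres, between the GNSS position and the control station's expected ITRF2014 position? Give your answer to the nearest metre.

Observed coordinate differences: Δφ = -0.00172°, Δλ = +0.00061°.
Converting to metres (1° lat = 111000 m, cos φ = 0.970500): observed ΔN = -190.9 m, observed ΔE = 65.7 m.
Subtracting the expected shift leaves a residual of -190.9 − (-176.1) = -14.8 m north and 65.7 − (43.1) = 22.6 m east.
Residual distance = √((-14.8)² + 22.6²) = 27.0 m.

27 m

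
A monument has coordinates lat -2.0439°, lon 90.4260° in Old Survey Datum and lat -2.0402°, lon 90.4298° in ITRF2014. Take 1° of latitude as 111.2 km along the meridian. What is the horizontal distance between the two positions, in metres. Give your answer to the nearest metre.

Δφ = -2.0402° − -2.0439° = +0.0037°; Δλ = 90.4298° − 90.4260° = +0.0038°.
ΔN = Δφ × 111200 = 411.4 m; ΔE = Δλ × 111200 × cos(-2.0439°) = +0.0038 × 111200 × 0.999364 = 422.3 m.
Distance = √(ΔE² + ΔN²) = √(422.3² + 411.4²) = 589.6 m.

590 m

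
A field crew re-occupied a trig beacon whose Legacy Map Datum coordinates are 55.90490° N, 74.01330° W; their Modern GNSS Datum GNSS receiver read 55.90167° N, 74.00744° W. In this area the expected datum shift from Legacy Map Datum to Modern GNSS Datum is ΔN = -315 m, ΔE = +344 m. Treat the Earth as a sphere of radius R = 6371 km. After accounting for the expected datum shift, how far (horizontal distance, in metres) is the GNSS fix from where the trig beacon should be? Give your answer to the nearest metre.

Observed coordinate differences: Δφ = -0.00323°, Δλ = +0.00586°.
Converting to metres (1° lat = 111195 m, cos φ = 0.560568): observed ΔN = -359.2 m, observed ΔE = 365.3 m.
Subtracting the expected shift leaves a residual of -359.2 − (-315) = -44.2 m north and 365.3 − (344) = 21.3 m east.
Residual distance = √((-44.2)² + 21.3²) = 49.0 m.

49 m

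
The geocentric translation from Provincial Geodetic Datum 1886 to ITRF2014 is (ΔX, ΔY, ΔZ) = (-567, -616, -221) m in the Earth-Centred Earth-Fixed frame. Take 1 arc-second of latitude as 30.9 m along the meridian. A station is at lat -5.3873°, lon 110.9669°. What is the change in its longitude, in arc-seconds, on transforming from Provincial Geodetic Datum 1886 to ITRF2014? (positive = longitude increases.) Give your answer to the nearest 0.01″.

Δλ = 24.38″

sin φ = -0.093888, cos φ = 0.995583, sin λ = 0.933787, cos λ = -0.357829.
East component: ΔE = −sin λ·ΔX + cos λ·ΔY = −(0.933787)(-567) + (-0.357829)(-616) = 749.88 m.
1° of latitude spans 3600 × 30.90 = 111240 m; at latitude φ, 1° of longitude spans that × cos φ = 110748.6 m, so Δλ = 749.88 / 110748.6 × 3600 = 24.376″.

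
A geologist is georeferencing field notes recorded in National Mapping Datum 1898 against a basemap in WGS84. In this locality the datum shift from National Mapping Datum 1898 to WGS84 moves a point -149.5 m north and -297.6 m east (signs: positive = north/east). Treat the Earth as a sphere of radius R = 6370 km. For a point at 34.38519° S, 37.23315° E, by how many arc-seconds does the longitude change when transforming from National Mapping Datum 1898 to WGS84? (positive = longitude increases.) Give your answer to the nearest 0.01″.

At latitude -34.38519°, cos φ = 0.825260.
One radian of longitude at latitude φ spans R cos φ, so Δλ = ΔE / (R cos φ) = -297.6 / (6370000 × 0.825260) = -5.6611e-05 rad = -11.677″.

Δλ = -11.68″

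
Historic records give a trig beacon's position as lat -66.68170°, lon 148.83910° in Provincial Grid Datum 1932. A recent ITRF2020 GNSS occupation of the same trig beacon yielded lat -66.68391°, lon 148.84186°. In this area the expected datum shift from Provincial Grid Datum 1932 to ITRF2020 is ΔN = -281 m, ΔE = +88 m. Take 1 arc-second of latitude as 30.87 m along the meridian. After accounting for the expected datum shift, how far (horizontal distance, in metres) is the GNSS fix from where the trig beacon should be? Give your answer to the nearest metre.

Observed coordinate differences: Δφ = -0.00221°, Δλ = +0.00276°.
Converting to metres (1° lat = 111132 m, cos φ = 0.395839): observed ΔN = -245.6 m, observed ΔE = 121.4 m.
Subtracting the expected shift leaves a residual of -245.6 − (-281) = 35.4 m north and 121.4 − (88) = 33.4 m east.
Residual distance = √(35.4² + 33.4²) = 48.7 m.

49 m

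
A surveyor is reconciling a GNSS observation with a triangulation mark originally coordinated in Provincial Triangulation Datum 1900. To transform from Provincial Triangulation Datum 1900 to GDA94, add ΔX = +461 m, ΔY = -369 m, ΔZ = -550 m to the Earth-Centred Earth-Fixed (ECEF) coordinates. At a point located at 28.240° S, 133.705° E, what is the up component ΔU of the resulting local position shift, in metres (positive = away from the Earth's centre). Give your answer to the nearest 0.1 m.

ΔU = -255.4 m

The local up (radial) axis is (cos φ cos λ, cos φ sin λ, sin φ), giving ΔU = -280.613 − 235.002 + 260.241 = -255.37 m.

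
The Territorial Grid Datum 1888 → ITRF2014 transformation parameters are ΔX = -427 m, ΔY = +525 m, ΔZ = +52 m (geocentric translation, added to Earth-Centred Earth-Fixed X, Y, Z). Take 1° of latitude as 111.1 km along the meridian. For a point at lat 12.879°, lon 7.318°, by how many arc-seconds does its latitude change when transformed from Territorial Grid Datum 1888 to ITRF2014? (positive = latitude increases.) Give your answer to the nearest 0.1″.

sin φ = 0.222893, cos φ = 0.974843, sin λ = 0.127376, cos λ = 0.991854.
North component: ΔN = −sin φ cos λ·ΔX − sin φ sin λ·ΔY + cos φ·ΔZ = −(0.222893)(0.991854)(-427) − (0.222893)(0.127376)(525) + (0.974843)(52) = 130.19 m.
1° of latitude spans 111100 m, so Δφ = 130.19 / 111100 × 3600 = 4.218″.

Δφ = 4.2″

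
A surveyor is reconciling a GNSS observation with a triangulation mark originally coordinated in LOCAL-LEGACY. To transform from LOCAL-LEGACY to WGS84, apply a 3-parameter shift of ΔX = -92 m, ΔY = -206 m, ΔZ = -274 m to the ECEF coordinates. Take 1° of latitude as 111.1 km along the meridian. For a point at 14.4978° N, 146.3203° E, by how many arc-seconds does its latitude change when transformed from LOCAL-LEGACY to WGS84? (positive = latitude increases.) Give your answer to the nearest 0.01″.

sin φ = 0.250343, cos φ = 0.968157, sin λ = 0.554550, cos λ = -0.832151.
North component: ΔN = −sin φ cos λ·ΔX − sin φ sin λ·ΔY + cos φ·ΔZ = −(0.250343)(-0.832151)(-92) − (0.250343)(0.554550)(-206) + (0.968157)(-274) = -255.84 m.
1° of latitude spans 111100 m, so Δφ = -255.84 / 111100 × 3600 = -8.290″.

Δφ = -8.29″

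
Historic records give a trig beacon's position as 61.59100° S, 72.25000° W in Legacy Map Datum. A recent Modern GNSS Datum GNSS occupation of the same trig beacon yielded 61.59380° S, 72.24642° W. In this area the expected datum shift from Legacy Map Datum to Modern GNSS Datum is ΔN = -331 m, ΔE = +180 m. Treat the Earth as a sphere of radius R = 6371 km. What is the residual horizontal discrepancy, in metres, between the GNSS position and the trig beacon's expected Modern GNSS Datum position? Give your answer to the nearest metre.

Observed coordinate differences: Δφ = -0.00280°, Δλ = +0.00358°.
Converting to metres (1° lat = 111195 m, cos φ = 0.475762): observed ΔN = -311.3 m, observed ΔE = 189.4 m.
Subtracting the expected shift leaves a residual of -311.3 − (-331) = 19.7 m north and 189.4 − (180) = 9.4 m east.
Residual distance = √(19.7² + 9.4²) = 21.8 m.

22 m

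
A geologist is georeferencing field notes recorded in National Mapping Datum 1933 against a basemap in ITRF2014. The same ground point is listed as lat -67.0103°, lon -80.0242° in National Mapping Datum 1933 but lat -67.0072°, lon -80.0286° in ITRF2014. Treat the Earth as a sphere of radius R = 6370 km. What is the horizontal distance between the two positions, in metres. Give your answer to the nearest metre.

394 m

Δφ = -67.0072° − -67.0103° = +0.0031°; Δλ = -80.0286° − -80.0242° = -0.0044°.
1° along a meridian = πR/180 = 111177 m.
ΔN = Δφ × 111177 = 344.7 m; ΔE = Δλ × 111177 × cos(-67.0103°) = -0.0044 × 111177 × 0.390566 = -191.1 m.
Distance = √(ΔE² + ΔN²) = √((-191.1)² + 344.7²) = 394.1 m.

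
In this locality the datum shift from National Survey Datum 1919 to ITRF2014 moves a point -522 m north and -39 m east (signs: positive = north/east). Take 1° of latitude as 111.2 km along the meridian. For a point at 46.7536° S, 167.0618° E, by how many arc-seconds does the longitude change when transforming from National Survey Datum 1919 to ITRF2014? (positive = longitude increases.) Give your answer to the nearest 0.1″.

At latitude -46.7536°, cos φ = 0.685137.
1° of longitude at this latitude = 111.2 × cos φ = 76.19 km, so Δλ = -39.0 / 76187.3 = -0.0005119° = -1.843″.

Δλ = -1.8″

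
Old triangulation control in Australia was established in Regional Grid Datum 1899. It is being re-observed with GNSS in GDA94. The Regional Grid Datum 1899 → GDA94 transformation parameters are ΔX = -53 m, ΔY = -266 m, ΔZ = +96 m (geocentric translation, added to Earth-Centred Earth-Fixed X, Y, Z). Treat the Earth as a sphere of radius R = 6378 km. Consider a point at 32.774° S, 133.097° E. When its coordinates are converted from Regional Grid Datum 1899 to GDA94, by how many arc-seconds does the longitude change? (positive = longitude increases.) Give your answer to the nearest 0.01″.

sin φ = -0.541327, cos φ = 0.840812, sin λ = 0.730198, cos λ = -0.683236.
East component: ΔE = −sin λ·ΔX + cos λ·ΔY = −(0.730198)(-53) + (-0.683236)(-266) = 220.44 m.
1° of latitude spans πR/180 = 111317 m; at latitude φ, 1° of longitude spans that × cos φ = 93596.8 m, so Δλ = 220.44 / 93596.8 × 3600 = 8.479″.

Δλ = 8.48″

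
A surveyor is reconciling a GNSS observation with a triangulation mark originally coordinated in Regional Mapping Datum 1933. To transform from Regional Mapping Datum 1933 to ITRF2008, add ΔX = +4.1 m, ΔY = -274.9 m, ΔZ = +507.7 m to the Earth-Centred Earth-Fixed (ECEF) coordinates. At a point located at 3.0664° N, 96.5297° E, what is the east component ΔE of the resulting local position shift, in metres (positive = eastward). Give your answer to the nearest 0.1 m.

ΔE = 27.2 m

At φ = 3.0664°, λ = 96.5297°: sin φ = 0.053493, cos φ = 0.998568, sin λ = 0.993513, cos λ = -0.113718.
ΔE = −sin λ·ΔX + cos λ·ΔY = −(0.993513)·(4.1) + (-0.113718)·(-274.9) = 27.19 m.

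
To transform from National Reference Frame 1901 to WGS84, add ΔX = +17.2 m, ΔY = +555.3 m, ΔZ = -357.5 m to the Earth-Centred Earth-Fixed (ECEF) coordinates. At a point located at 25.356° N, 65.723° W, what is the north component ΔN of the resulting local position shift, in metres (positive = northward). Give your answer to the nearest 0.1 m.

At φ = 25.356°, λ = -65.723°: sin φ = 0.428241, cos φ = 0.903664, sin λ = -0.911568, cos λ = 0.411148.
ΔN = −sin φ cos λ·ΔX − sin φ sin λ·ΔY + cos φ·ΔZ = −(0.428241)(0.411148)(17.2) − (0.428241)(-0.911568)(555.3) + (0.903664)(-357.5) = -109.32 m.

ΔN = -109.3 m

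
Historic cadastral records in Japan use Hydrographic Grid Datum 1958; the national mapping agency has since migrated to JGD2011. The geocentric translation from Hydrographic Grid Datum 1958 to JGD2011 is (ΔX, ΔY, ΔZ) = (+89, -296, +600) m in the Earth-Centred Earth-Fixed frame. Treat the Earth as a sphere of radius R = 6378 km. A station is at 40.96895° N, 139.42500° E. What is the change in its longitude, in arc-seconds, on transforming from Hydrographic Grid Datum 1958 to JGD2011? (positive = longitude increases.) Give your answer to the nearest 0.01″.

sin φ = 0.655650, cos φ = 0.755065, sin λ = 0.650443, cos λ = -0.759555.
East component: ΔE = −sin λ·ΔX + cos λ·ΔY = −(0.650443)(89) + (-0.759555)(-296) = 166.94 m.
1° of latitude spans πR/180 = 111317 m; at latitude φ, 1° of longitude spans that × cos φ = 84051.6 m, so Δλ = 166.94 / 84051.6 × 3600 = 7.150″.

Δλ = 7.15″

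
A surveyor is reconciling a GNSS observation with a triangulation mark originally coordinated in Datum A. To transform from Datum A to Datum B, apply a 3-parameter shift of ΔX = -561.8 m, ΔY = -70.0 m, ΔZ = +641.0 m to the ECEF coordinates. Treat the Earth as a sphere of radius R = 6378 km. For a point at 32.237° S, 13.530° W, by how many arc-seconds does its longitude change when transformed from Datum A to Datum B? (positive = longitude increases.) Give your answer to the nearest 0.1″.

Δλ = -7.6″

sin φ = -0.533423, cos φ = 0.845849, sin λ = -0.233954, cos λ = 0.972248.
East component: ΔE = −sin λ·ΔX + cos λ·ΔY = −(-0.233954)(-561.8) + (0.972248)(-70.0) = -199.49 m.
1° of latitude spans πR/180 = 111317 m; at latitude φ, 1° of longitude spans that × cos φ = 94157.4 m, so Δλ = -199.49 / 94157.4 × 3600 = -7.627″.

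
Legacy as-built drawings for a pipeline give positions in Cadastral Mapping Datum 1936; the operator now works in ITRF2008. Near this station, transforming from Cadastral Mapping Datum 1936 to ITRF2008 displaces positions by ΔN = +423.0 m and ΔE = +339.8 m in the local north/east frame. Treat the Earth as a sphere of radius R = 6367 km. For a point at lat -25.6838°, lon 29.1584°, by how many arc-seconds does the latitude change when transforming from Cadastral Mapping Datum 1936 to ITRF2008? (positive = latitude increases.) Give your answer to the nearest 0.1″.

On a sphere of radius R, 1 rad of latitude = R, so Δφ = ΔN / R = 423.0 / 6367000 = 6.6436e-05 rad = 13.703″.

Δφ = 13.7″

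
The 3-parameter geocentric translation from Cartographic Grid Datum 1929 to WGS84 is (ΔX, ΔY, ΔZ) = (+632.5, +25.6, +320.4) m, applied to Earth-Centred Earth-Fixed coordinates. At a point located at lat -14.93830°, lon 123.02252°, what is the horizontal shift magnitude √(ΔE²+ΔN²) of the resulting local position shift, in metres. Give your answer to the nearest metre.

589 m

At φ = -14.93830°, λ = 123.02252°: sin φ = -0.257779, cos φ = 0.966204, sin λ = 0.838456, cos λ = -0.544969.
ΔE = −sin λ·ΔX + cos λ·ΔY = −(0.838456)·(632.5) + (-0.544969)·(25.6) = -544.27 m.
ΔN = −sin φ cos λ·ΔX − sin φ sin λ·ΔY + cos φ·ΔZ = −(-0.257779)(-0.544969)(632.5) − (-0.257779)(0.838456)(25.6) + (0.966204)(320.4) = 226.25 m.
Horizontal magnitude = √(ΔE² + ΔN²) = √((-544.27)² + 226.25²) = 589.43 m.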